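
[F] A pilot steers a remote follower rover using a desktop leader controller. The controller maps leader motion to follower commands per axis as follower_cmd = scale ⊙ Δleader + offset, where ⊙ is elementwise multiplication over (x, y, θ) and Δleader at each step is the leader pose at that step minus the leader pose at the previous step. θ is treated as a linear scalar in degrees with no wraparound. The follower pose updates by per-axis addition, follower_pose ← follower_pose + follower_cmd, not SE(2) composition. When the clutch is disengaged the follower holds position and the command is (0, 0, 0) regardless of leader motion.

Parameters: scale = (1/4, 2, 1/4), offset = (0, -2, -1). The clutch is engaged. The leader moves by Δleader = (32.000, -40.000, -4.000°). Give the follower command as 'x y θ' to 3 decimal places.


axis x: 1/4·32.000 + 0 = 8.000
axis y: 2·-40.000 + -2 = -82.000
axis θ: 1/4·-4.000 + -1 = -2.000

8.000 -82.000 -2.000


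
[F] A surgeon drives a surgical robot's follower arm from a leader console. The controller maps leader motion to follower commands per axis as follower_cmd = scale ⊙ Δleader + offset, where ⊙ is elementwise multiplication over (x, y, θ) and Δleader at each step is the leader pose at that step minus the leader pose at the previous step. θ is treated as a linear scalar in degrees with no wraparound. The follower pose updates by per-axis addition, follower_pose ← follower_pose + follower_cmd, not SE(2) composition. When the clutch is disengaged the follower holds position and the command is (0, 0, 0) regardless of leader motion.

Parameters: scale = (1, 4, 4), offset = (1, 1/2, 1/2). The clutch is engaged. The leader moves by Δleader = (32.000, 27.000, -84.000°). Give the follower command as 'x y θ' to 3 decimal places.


axis x: 1·32.000 + 1 = 33.000
axis y: 4·27.000 + 1/2 = 108.500
axis θ: 4·-84.000 + 1/2 = -335.500

33.000 108.500 -335.500


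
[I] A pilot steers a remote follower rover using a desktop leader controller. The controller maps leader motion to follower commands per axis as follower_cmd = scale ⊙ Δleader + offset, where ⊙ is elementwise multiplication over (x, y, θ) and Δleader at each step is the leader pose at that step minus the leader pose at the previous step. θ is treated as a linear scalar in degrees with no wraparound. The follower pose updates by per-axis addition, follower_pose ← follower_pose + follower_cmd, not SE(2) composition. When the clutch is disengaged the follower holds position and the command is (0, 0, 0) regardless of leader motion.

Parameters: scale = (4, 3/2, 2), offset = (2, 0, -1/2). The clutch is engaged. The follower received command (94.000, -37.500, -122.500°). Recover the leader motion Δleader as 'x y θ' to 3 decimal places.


axis x: (94.000 − 2) / (4) = 23.000
axis y: (-37.500 − 0) / (3/2) = -25.000
axis θ: (-122.500 − -1/2) / (2) = -61.000

23.000 -25.000 -61.000


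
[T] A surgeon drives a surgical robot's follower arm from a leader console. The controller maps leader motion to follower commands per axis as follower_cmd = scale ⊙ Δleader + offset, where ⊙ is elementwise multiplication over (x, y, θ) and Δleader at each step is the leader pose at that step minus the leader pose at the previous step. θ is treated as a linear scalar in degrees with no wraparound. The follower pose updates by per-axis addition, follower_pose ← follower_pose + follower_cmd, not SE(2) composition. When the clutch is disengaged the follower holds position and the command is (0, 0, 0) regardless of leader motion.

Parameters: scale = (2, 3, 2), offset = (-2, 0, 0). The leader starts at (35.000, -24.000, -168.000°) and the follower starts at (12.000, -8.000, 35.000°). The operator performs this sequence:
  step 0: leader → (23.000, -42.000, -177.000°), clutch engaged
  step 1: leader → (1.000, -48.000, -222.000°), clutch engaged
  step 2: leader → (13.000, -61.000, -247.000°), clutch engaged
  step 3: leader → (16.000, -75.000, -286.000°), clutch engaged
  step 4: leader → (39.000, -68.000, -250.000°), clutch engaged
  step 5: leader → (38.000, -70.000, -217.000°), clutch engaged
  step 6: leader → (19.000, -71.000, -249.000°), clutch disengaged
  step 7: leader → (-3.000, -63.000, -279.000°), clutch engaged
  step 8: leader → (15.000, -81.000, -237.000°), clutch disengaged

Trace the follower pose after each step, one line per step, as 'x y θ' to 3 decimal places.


-14.000 -62.000 17.000
-60.000 -80.000 -73.000
-38.000 -119.000 -123.000
-34.000 -161.000 -201.000
10.000 -140.000 -129.000
6.000 -146.000 -63.000
6.000 -146.000 -63.000
-40.000 -122.000 -123.000
-40.000 -122.000 -123.000

step 0: Δleader=(-12.000, -18.000, -9.000°), engaged; cmd=(-26.000, -54.000, -18.000°) → follower=(-14.000, -62.000, 17.000°)
step 1: Δleader=(-22.000, -6.000, -45.000°), engaged; cmd=(-46.000, -18.000, -90.000°) → follower=(-60.000, -80.000, -73.000°)
step 2: Δleader=(12.000, -13.000, -25.000°), engaged; cmd=(22.000, -39.000, -50.000°) → follower=(-38.000, -119.000, -123.000°)
step 3: Δleader=(3.000, -14.000, -39.000°), engaged; cmd=(4.000, -42.000, -78.000°) → follower=(-34.000, -161.000, -201.000°)
step 4: Δleader=(23.000, 7.000, 36.000°), engaged; cmd=(44.000, 21.000, 72.000°) → follower=(10.000, -140.000, -129.000°)
step 5: Δleader=(-1.000, -2.000, 33.000°), engaged; cmd=(-4.000, -6.000, 66.000°) → follower=(6.000, -146.000, -63.000°)
step 6: Δleader=(-19.000, -1.000, -32.000°), disengaged; cmd=(0,0,0) → follower holds at (6.000, -146.000, -63.000°)
step 7: Δleader=(-22.000, 8.000, -30.000°), engaged; cmd=(-46.000, 24.000, -60.000°) → follower=(-40.000, -122.000, -123.000°)
step 8: Δleader=(18.000, -18.000, 42.000°), disengaged; cmd=(0,0,0) → follower holds at (-40.000, -122.000, -123.000°)


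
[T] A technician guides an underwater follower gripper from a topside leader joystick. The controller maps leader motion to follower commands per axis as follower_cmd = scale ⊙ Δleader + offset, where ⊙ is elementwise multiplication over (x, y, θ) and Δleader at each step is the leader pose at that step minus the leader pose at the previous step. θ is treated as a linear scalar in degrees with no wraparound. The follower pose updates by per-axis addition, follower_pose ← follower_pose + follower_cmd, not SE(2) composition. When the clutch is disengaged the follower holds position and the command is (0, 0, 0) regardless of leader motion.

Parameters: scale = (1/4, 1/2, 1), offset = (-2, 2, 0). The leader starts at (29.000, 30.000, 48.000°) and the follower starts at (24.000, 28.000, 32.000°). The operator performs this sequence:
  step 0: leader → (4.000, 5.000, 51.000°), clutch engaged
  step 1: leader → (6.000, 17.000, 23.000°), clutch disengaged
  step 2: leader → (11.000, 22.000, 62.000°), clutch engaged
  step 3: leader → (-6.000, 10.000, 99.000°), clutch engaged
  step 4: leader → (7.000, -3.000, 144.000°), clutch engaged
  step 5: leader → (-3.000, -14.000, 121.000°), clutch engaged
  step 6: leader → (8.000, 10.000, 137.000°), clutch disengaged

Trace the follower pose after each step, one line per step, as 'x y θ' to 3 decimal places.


step 0: Δleader=(-25.000, -25.000, 3.000°), engaged; cmd=(-8.250, -10.500, 3.000°) → follower=(15.750, 17.500, 35.000°)
step 1: Δleader=(2.000, 12.000, -28.000°), disengaged; cmd=(0,0,0) → follower holds at (15.750, 17.500, 35.000°)
step 2: Δleader=(5.000, 5.000, 39.000°), engaged; cmd=(-0.750, 4.500, 39.000°) → follower=(15.000, 22.000, 74.000°)
step 3: Δleader=(-17.000, -12.000, 37.000°), engaged; cmd=(-6.250, -4.000, 37.000°) → follower=(8.750, 18.000, 111.000°)
step 4: Δleader=(13.000, -13.000, 45.000°), engaged; cmd=(1.250, -4.500, 45.000°) → follower=(10.000, 13.500, 156.000°)
step 5: Δleader=(-10.000, -11.000, -23.000°), engaged; cmd=(-4.500, -3.500, -23.000°) → follower=(5.500, 10.000, 133.000°)
step 6: Δleader=(11.000, 24.000, 16.000°), disengaged; cmd=(0,0,0) → follower holds at (5.500, 10.000, 133.000°)

15.750 17.500 35.000
15.750 17.500 35.000
15.000 22.000 74.000
8.750 18.000 111.000
10.000 13.500 156.000
5.500 10.000 133.000
5.500 10.000 133.000


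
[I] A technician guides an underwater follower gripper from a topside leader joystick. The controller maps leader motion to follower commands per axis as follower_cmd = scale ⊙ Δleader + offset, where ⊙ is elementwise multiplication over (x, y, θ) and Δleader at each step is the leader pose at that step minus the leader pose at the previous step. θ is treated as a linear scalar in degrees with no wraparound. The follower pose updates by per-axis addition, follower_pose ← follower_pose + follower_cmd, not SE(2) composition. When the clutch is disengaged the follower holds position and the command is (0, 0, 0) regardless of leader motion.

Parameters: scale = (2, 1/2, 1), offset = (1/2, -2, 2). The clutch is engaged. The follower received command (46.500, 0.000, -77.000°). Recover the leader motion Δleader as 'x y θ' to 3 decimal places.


23.000 4.000 -79.000

axis x: (46.500 − 1/2) / (2) = 23.000
axis y: (0.000 − -2) / (1/2) = 4.000
axis θ: (-77.000 − 2) / (1) = -79.000


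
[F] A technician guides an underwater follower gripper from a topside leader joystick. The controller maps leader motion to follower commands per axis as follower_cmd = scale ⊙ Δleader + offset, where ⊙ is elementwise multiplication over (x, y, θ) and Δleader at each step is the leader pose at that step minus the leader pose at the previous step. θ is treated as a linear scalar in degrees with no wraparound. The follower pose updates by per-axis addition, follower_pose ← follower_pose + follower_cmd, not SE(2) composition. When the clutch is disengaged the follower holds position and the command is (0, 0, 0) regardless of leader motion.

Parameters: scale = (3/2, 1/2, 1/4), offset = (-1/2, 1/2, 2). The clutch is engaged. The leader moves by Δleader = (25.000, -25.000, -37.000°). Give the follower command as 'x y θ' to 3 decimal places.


axis x: 3/2·25.000 + -1/2 = 37.000
axis y: 1/2·-25.000 + 1/2 = -12.000
axis θ: 1/4·-37.000 + 2 = -7.250

37.000 -12.000 -7.250


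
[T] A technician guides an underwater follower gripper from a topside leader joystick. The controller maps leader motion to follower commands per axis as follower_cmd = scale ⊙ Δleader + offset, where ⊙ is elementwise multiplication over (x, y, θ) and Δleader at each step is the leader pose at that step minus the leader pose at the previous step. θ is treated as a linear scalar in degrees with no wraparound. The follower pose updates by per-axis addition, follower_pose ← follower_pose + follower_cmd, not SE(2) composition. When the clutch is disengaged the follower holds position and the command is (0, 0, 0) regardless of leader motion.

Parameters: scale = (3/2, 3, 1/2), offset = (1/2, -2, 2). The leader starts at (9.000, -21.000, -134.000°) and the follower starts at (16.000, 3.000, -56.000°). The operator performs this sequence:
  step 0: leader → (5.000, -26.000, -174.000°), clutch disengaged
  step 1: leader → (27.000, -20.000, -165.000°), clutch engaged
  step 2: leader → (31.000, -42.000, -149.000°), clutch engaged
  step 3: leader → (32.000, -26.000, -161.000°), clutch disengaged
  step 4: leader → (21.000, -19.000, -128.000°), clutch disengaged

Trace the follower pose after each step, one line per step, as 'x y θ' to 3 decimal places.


step 0: Δleader=(-4.000, -5.000, -40.000°), disengaged; cmd=(0,0,0) → follower holds at (16.000, 3.000, -56.000°)
step 1: Δleader=(22.000, 6.000, 9.000°), engaged; cmd=(33.500, 16.000, 6.500°) → follower=(49.500, 19.000, -49.500°)
step 2: Δleader=(4.000, -22.000, 16.000°), engaged; cmd=(6.500, -68.000, 10.000°) → follower=(56.000, -49.000, -39.500°)
step 3: Δleader=(1.000, 16.000, -12.000°), disengaged; cmd=(0,0,0) → follower holds at (56.000, -49.000, -39.500°)
step 4: Δleader=(-11.000, 7.000, 33.000°), disengaged; cmd=(0,0,0) → follower holds at (56.000, -49.000, -39.500°)

16.000 3.000 -56.000
49.500 19.000 -49.500
56.000 -49.000 -39.500
56.000 -49.000 -39.500
56.000 -49.000 -39.500


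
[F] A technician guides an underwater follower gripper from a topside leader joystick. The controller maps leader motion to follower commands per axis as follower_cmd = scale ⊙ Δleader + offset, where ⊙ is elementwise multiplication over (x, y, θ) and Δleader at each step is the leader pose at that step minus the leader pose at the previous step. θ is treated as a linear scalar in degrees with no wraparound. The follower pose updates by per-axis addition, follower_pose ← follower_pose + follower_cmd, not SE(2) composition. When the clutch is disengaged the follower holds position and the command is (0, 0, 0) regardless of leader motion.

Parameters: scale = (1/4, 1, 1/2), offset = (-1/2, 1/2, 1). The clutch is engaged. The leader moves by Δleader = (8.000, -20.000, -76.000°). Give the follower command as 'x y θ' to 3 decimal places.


1.500 -19.500 -37.000

axis x: 1/4·8.000 + -1/2 = 1.500
axis y: 1·-20.000 + 1/2 = -19.500
axis θ: 1/2·-76.000 + 1 = -37.000


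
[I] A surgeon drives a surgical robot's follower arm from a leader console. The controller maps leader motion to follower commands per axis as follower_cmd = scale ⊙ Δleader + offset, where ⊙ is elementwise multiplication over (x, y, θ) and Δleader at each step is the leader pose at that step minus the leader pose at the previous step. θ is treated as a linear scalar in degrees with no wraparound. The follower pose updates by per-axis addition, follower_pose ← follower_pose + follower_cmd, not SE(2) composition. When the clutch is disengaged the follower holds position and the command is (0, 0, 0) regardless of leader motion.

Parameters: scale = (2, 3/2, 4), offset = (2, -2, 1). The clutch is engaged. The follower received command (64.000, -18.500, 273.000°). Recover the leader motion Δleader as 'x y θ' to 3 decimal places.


axis x: (64.000 − 2) / (2) = 31.000
axis y: (-18.500 − -2) / (3/2) = -11.000
axis θ: (273.000 − 1) / (4) = 68.000

31.000 -11.000 68.000


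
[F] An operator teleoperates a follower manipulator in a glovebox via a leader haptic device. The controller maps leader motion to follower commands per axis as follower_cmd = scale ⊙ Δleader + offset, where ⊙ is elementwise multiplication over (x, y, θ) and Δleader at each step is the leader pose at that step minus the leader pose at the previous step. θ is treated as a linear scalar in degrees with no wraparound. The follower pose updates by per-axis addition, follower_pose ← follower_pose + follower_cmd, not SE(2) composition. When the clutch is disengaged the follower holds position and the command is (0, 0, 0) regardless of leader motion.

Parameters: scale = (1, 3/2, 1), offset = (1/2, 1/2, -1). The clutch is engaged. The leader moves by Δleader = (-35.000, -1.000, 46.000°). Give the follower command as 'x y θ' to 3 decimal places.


axis x: 1·-35.000 + 1/2 = -34.500
axis y: 3/2·-1.000 + 1/2 = -1.000
axis θ: 1·46.000 + -1 = 45.000

-34.500 -1.000 45.000


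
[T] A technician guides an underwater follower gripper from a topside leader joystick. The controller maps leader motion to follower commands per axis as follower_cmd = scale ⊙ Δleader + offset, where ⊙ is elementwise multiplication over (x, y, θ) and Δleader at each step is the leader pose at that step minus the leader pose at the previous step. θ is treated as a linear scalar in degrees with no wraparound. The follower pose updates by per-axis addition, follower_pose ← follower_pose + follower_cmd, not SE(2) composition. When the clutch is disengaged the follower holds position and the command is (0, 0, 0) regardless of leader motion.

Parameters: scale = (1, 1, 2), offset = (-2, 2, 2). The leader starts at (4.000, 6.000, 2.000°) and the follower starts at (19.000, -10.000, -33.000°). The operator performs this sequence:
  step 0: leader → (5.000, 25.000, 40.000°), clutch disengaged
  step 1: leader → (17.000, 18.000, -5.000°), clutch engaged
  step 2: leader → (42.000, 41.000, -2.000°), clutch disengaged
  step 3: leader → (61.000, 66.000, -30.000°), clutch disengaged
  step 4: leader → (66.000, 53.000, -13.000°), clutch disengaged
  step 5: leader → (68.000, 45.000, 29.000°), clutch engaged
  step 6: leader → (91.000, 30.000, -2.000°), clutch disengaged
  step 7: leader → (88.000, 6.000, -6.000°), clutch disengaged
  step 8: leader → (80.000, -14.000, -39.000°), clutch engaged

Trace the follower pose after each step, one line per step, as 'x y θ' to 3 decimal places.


19.000 -10.000 -33.000
29.000 -15.000 -121.000
29.000 -15.000 -121.000
29.000 -15.000 -121.000
29.000 -15.000 -121.000
29.000 -21.000 -35.000
29.000 -21.000 -35.000
29.000 -21.000 -35.000
19.000 -39.000 -99.000

step 0: Δleader=(1.000, 19.000, 38.000°), disengaged; cmd=(0,0,0) → follower holds at (19.000, -10.000, -33.000°)
step 1: Δleader=(12.000, -7.000, -45.000°), engaged; cmd=(10.000, -5.000, -88.000°) → follower=(29.000, -15.000, -121.000°)
step 2: Δleader=(25.000, 23.000, 3.000°), disengaged; cmd=(0,0,0) → follower holds at (29.000, -15.000, -121.000°)
step 3: Δleader=(19.000, 25.000, -28.000°), disengaged; cmd=(0,0,0) → follower holds at (29.000, -15.000, -121.000°)
step 4: Δleader=(5.000, -13.000, 17.000°), disengaged; cmd=(0,0,0) → follower holds at (29.000, -15.000, -121.000°)
step 5: Δleader=(2.000, -8.000, 42.000°), engaged; cmd=(0.000, -6.000, 86.000°) → follower=(29.000, -21.000, -35.000°)
step 6: Δleader=(23.000, -15.000, -31.000°), disengaged; cmd=(0,0,0) → follower holds at (29.000, -21.000, -35.000°)
step 7: Δleader=(-3.000, -24.000, -4.000°), disengaged; cmd=(0,0,0) → follower holds at (29.000, -21.000, -35.000°)
step 8: Δleader=(-8.000, -20.000, -33.000°), engaged; cmd=(-10.000, -18.000, -64.000°) → follower=(19.000, -39.000, -99.000°)


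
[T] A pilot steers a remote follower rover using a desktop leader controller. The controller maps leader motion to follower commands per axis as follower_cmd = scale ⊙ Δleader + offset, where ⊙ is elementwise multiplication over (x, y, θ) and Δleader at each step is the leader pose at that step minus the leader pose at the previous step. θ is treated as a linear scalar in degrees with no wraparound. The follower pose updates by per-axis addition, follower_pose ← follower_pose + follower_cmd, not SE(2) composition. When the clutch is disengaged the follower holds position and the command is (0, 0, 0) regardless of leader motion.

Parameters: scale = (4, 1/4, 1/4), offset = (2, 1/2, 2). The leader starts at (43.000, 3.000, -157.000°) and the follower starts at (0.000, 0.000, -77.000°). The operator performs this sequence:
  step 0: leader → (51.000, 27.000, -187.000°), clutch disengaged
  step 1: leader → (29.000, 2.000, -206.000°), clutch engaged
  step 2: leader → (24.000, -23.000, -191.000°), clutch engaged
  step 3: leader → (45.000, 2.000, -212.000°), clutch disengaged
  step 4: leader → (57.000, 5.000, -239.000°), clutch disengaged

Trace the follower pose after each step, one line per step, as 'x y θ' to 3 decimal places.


0.000 0.000 -77.000
-86.000 -5.750 -79.750
-104.000 -11.500 -74.000
-104.000 -11.500 -74.000
-104.000 -11.500 -74.000

step 0: Δleader=(8.000, 24.000, -30.000°), disengaged; cmd=(0,0,0) → follower holds at (0.000, 0.000, -77.000°)
step 1: Δleader=(-22.000, -25.000, -19.000°), engaged; cmd=(-86.000, -5.750, -2.750°) → follower=(-86.000, -5.750, -79.750°)
step 2: Δleader=(-5.000, -25.000, 15.000°), engaged; cmd=(-18.000, -5.750, 5.750°) → follower=(-104.000, -11.500, -74.000°)
step 3: Δleader=(21.000, 25.000, -21.000°), disengaged; cmd=(0,0,0) → follower holds at (-104.000, -11.500, -74.000°)
step 4: Δleader=(12.000, 3.000, -27.000°), disengaged; cmd=(0,0,0) → follower holds at (-104.000, -11.500, -74.000°)


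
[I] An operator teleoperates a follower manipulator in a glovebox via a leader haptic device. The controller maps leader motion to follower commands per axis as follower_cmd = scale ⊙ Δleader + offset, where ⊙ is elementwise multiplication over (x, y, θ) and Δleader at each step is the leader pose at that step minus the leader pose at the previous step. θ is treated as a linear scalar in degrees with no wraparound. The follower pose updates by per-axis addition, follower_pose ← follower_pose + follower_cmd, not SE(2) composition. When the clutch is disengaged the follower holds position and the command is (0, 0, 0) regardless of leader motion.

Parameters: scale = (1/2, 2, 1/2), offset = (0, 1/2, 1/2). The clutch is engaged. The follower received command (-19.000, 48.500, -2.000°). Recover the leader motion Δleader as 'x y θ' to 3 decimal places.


axis x: (-19.000 − 0) / (1/2) = -38.000
axis y: (48.500 − 1/2) / (2) = 24.000
axis θ: (-2.000 − 1/2) / (1/2) = -5.000

-38.000 24.000 -5.000


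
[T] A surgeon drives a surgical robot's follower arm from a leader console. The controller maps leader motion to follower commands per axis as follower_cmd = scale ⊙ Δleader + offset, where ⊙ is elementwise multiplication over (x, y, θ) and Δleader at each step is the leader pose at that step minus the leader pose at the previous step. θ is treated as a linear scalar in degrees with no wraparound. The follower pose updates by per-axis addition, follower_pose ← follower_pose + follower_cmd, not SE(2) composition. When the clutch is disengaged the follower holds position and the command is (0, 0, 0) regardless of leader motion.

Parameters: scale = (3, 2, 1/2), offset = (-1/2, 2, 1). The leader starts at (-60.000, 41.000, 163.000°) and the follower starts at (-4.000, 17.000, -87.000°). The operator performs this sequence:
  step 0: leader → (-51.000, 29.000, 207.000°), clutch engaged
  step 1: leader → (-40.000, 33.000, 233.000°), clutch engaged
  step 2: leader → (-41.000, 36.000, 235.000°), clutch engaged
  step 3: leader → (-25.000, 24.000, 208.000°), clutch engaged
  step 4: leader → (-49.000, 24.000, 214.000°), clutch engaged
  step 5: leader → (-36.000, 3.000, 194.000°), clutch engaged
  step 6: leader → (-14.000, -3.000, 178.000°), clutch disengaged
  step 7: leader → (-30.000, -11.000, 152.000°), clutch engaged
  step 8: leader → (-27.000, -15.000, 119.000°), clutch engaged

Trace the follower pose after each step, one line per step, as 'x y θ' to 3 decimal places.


step 0: Δleader=(9.000, -12.000, 44.000°), engaged; cmd=(26.500, -22.000, 23.000°) → follower=(22.500, -5.000, -64.000°)
step 1: Δleader=(11.000, 4.000, 26.000°), engaged; cmd=(32.500, 10.000, 14.000°) → follower=(55.000, 5.000, -50.000°)
step 2: Δleader=(-1.000, 3.000, 2.000°), engaged; cmd=(-3.500, 8.000, 2.000°) → follower=(51.500, 13.000, -48.000°)
step 3: Δleader=(16.000, -12.000, -27.000°), engaged; cmd=(47.500, -22.000, -12.500°) → follower=(99.000, -9.000, -60.500°)
step 4: Δleader=(-24.000, 0.000, 6.000°), engaged; cmd=(-72.500, 2.000, 4.000°) → follower=(26.500, -7.000, -56.500°)
step 5: Δleader=(13.000, -21.000, -20.000°), engaged; cmd=(38.500, -40.000, -9.000°) → follower=(65.000, -47.000, -65.500°)
step 6: Δleader=(22.000, -6.000, -16.000°), disengaged; cmd=(0,0,0) → follower holds at (65.000, -47.000, -65.500°)
step 7: Δleader=(-16.000, -8.000, -26.000°), engaged; cmd=(-48.500, -14.000, -12.000°) → follower=(16.500, -61.000, -77.500°)
step 8: Δleader=(3.000, -4.000, -33.000°), engaged; cmd=(8.500, -6.000, -15.500°) → follower=(25.000, -67.000, -93.000°)

22.500 -5.000 -64.000
55.000 5.000 -50.000
51.500 13.000 -48.000
99.000 -9.000 -60.500
26.500 -7.000 -56.500
65.000 -47.000 -65.500
65.000 -47.000 -65.500
16.500 -61.000 -77.500
25.000 -67.000 -93.000


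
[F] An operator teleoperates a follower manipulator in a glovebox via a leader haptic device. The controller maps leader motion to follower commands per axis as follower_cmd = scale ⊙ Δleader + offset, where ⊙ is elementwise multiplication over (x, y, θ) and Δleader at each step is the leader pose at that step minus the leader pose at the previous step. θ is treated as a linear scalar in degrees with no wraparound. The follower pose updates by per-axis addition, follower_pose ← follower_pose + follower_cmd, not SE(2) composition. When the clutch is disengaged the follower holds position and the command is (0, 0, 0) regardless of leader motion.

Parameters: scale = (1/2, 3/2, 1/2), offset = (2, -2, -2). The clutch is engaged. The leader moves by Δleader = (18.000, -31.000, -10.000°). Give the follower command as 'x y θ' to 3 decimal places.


11.000 -48.500 -7.000

axis x: 1/2·18.000 + 2 = 11.000
axis y: 3/2·-31.000 + -2 = -48.500
axis θ: 1/2·-10.000 + -2 = -7.000


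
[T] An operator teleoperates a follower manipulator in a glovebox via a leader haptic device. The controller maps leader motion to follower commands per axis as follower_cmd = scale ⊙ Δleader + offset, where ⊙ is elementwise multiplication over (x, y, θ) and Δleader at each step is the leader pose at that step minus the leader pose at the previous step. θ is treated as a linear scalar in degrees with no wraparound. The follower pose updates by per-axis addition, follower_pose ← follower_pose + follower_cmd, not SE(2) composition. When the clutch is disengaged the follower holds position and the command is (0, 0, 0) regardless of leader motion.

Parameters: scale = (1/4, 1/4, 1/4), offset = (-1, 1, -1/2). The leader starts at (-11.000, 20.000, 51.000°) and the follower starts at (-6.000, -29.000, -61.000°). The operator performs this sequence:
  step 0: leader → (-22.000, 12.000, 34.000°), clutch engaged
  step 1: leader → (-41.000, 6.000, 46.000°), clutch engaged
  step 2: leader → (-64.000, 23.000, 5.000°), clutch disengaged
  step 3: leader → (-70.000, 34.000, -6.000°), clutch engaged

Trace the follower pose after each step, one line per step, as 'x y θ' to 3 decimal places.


-9.750 -30.000 -65.750
-15.500 -30.500 -63.250
-15.500 -30.500 -63.250
-18.000 -26.750 -66.500

step 0: Δleader=(-11.000, -8.000, -17.000°), engaged; cmd=(-3.750, -1.000, -4.750°) → follower=(-9.750, -30.000, -65.750°)
step 1: Δleader=(-19.000, -6.000, 12.000°), engaged; cmd=(-5.750, -0.500, 2.500°) → follower=(-15.500, -30.500, -63.250°)
step 2: Δleader=(-23.000, 17.000, -41.000°), disengaged; cmd=(0,0,0) → follower holds at (-15.500, -30.500, -63.250°)
step 3: Δleader=(-6.000, 11.000, -11.000°), engaged; cmd=(-2.500, 3.750, -3.250°) → follower=(-18.000, -26.750, -66.500°)


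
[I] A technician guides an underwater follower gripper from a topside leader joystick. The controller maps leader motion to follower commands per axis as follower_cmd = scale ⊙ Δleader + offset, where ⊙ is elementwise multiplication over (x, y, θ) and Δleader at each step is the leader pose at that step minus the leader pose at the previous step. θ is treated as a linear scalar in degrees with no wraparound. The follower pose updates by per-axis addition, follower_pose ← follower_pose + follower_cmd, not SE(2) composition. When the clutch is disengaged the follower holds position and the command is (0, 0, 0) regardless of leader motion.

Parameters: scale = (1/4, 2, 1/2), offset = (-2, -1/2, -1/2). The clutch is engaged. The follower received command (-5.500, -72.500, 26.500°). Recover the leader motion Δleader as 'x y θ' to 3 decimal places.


-14.000 -36.000 54.000

axis x: (-5.500 − -2) / (1/4) = -14.000
axis y: (-72.500 − -1/2) / (2) = -36.000
axis θ: (26.500 − -1/2) / (1/2) = 54.000


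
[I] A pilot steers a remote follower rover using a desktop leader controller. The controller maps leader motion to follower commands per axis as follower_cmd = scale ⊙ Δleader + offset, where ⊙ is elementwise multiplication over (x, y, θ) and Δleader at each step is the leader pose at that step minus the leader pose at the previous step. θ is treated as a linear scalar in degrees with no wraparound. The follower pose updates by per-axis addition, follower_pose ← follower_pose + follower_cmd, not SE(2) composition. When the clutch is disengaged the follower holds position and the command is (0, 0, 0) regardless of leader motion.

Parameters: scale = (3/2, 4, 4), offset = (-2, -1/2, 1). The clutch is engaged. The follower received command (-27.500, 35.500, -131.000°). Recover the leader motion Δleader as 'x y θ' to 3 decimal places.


axis x: (-27.500 − -2) / (3/2) = -17.000
axis y: (35.500 − -1/2) / (4) = 9.000
axis θ: (-131.000 − 1) / (4) = -33.000

-17.000 9.000 -33.000


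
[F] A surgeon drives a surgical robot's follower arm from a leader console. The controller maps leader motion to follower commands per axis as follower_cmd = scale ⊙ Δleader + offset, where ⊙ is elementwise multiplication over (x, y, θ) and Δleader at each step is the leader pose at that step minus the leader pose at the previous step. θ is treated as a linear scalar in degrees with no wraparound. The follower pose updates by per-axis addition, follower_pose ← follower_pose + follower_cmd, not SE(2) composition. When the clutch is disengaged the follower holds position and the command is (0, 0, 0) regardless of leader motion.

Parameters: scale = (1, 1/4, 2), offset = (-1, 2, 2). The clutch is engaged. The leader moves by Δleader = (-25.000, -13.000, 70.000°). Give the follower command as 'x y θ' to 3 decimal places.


-26.000 -1.250 142.000

axis x: 1·-25.000 + -1 = -26.000
axis y: 1/4·-13.000 + 2 = -1.250
axis θ: 2·70.000 + 2 = 142.000


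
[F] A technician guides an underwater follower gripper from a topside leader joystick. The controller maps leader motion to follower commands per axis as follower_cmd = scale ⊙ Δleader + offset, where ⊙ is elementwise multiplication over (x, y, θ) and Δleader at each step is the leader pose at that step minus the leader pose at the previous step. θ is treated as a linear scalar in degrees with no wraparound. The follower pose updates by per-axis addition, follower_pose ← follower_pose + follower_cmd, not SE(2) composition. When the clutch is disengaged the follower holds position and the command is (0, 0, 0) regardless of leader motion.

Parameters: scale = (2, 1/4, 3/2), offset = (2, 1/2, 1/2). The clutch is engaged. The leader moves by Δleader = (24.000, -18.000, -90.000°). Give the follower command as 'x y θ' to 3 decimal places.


50.000 -4.000 -134.500

axis x: 2·24.000 + 2 = 50.000
axis y: 1/4·-18.000 + 1/2 = -4.000
axis θ: 3/2·-90.000 + 1/2 = -134.500


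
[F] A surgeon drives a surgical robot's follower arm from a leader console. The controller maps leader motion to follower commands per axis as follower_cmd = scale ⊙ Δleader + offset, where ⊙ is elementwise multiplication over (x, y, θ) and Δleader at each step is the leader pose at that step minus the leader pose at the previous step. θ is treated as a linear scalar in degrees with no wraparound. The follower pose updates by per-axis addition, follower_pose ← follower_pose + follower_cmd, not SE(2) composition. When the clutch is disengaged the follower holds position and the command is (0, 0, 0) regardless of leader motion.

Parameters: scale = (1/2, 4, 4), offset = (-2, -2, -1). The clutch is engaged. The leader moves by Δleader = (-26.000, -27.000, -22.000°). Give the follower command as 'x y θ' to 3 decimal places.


axis x: 1/2·-26.000 + -2 = -15.000
axis y: 4·-27.000 + -2 = -110.000
axis θ: 4·-22.000 + -1 = -89.000

-15.000 -110.000 -89.000


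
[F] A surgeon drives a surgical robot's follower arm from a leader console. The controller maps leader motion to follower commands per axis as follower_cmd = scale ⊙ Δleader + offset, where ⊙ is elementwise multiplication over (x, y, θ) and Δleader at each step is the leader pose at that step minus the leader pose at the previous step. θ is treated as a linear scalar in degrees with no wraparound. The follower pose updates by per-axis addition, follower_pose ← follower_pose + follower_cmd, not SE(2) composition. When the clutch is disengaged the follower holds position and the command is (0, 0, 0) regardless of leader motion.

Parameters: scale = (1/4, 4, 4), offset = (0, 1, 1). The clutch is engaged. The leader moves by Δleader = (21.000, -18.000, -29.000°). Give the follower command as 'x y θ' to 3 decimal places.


5.250 -71.000 -115.000

axis x: 1/4·21.000 + 0 = 5.250
axis y: 4·-18.000 + 1 = -71.000
axis θ: 4·-29.000 + 1 = -115.000


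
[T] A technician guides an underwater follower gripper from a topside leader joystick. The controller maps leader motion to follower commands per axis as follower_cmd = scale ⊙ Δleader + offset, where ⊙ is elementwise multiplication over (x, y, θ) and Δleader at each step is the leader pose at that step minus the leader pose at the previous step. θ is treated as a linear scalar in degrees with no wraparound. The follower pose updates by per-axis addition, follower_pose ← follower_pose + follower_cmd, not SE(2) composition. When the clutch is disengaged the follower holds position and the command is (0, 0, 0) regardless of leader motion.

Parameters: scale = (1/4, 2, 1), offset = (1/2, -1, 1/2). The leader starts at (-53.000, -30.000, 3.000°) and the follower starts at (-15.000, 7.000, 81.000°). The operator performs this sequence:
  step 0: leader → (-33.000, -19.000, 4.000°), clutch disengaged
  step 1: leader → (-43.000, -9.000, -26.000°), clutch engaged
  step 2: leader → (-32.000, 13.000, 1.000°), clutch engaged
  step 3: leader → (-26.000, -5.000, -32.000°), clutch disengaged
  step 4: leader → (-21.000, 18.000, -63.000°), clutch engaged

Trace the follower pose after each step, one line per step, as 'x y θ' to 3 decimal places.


step 0: Δleader=(20.000, 11.000, 1.000°), disengaged; cmd=(0,0,0) → follower holds at (-15.000, 7.000, 81.000°)
step 1: Δleader=(-10.000, 10.000, -30.000°), engaged; cmd=(-2.000, 19.000, -29.500°) → follower=(-17.000, 26.000, 51.500°)
step 2: Δleader=(11.000, 22.000, 27.000°), engaged; cmd=(3.250, 43.000, 27.500°) → follower=(-13.750, 69.000, 79.000°)
step 3: Δleader=(6.000, -18.000, -33.000°), disengaged; cmd=(0,0,0) → follower holds at (-13.750, 69.000, 79.000°)
step 4: Δleader=(5.000, 23.000, -31.000°), engaged; cmd=(1.750, 45.000, -30.500°) → follower=(-12.000, 114.000, 48.500°)

-15.000 7.000 81.000
-17.000 26.000 51.500
-13.750 69.000 79.000
-13.750 69.000 79.000
-12.000 114.000 48.500


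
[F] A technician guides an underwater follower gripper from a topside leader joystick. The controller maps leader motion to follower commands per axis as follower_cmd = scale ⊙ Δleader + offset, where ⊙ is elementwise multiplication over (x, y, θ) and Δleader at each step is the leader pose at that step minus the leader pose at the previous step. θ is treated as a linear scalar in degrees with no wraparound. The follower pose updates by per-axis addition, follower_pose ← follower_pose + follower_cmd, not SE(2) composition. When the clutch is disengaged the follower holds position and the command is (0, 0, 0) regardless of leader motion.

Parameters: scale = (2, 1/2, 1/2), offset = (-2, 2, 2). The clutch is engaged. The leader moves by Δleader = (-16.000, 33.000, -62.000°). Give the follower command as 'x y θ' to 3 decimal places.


axis x: 2·-16.000 + -2 = -34.000
axis y: 1/2·33.000 + 2 = 18.500
axis θ: 1/2·-62.000 + 2 = -29.000

-34.000 18.500 -29.000


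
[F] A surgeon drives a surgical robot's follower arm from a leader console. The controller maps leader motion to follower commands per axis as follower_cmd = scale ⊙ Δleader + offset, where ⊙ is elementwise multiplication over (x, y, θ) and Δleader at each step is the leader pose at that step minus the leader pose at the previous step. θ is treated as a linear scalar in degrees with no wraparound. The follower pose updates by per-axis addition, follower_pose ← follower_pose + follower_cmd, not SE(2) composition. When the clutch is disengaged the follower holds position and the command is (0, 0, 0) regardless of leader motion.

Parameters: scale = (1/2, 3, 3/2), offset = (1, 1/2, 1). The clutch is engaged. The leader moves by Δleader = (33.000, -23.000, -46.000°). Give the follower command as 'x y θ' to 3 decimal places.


axis x: 1/2·33.000 + 1 = 17.500
axis y: 3·-23.000 + 1/2 = -68.500
axis θ: 3/2·-46.000 + 1 = -68.000

17.500 -68.500 -68.000


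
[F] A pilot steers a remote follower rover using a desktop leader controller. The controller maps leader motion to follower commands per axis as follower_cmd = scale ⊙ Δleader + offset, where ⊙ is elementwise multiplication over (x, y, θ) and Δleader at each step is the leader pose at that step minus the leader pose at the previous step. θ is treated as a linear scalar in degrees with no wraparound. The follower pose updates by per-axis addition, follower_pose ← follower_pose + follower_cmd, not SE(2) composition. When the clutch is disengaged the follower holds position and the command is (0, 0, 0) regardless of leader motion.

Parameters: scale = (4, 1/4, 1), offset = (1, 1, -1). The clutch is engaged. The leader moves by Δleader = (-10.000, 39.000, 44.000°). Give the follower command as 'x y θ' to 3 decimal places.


-39.000 10.750 43.000

axis x: 4·-10.000 + 1 = -39.000
axis y: 1/4·39.000 + 1 = 10.750
axis θ: 1·44.000 + -1 = 43.000


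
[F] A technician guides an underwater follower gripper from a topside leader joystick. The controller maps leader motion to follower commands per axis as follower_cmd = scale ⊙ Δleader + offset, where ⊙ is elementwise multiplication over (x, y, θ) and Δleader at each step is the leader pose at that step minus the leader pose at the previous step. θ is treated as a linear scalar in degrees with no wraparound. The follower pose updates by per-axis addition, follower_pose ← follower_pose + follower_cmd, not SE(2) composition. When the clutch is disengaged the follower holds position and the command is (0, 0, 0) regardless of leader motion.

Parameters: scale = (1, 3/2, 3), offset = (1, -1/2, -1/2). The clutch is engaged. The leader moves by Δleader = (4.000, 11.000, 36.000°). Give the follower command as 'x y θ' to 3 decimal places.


axis x: 1·4.000 + 1 = 5.000
axis y: 3/2·11.000 + -1/2 = 16.000
axis θ: 3·36.000 + -1/2 = 107.500

5.000 16.000 107.500


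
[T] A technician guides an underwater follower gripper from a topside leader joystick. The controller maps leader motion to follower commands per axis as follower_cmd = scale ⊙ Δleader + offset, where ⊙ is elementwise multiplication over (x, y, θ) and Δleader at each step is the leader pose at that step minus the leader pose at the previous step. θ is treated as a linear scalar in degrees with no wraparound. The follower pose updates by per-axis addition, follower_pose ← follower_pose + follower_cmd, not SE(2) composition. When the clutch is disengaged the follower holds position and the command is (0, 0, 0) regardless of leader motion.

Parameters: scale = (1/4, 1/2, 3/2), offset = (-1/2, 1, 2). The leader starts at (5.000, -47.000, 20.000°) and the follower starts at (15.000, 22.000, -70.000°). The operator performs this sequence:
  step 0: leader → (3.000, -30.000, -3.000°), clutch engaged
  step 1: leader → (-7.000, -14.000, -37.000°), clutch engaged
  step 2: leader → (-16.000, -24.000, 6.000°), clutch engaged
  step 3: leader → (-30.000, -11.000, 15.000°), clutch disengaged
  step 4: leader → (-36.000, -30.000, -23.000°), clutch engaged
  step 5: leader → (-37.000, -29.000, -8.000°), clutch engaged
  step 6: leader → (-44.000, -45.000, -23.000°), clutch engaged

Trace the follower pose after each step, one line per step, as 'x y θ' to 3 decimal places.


14.000 31.500 -102.500
11.000 40.500 -151.500
8.250 36.500 -85.000
8.250 36.500 -85.000
6.250 28.000 -140.000
5.500 29.500 -115.500
3.250 22.500 -136.000

step 0: Δleader=(-2.000, 17.000, -23.000°), engaged; cmd=(-1.000, 9.500, -32.500°) → follower=(14.000, 31.500, -102.500°)
step 1: Δleader=(-10.000, 16.000, -34.000°), engaged; cmd=(-3.000, 9.000, -49.000°) → follower=(11.000, 40.500, -151.500°)
step 2: Δleader=(-9.000, -10.000, 43.000°), engaged; cmd=(-2.750, -4.000, 66.500°) → follower=(8.250, 36.500, -85.000°)
step 3: Δleader=(-14.000, 13.000, 9.000°), disengaged; cmd=(0,0,0) → follower holds at (8.250, 36.500, -85.000°)
step 4: Δleader=(-6.000, -19.000, -38.000°), engaged; cmd=(-2.000, -8.500, -55.000°) → follower=(6.250, 28.000, -140.000°)
step 5: Δleader=(-1.000, 1.000, 15.000°), engaged; cmd=(-0.750, 1.500, 24.500°) → follower=(5.500, 29.500, -115.500°)
step 6: Δleader=(-7.000, -16.000, -15.000°), engaged; cmd=(-2.250, -7.000, -20.500°) → follower=(3.250, 22.500, -136.000°)
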